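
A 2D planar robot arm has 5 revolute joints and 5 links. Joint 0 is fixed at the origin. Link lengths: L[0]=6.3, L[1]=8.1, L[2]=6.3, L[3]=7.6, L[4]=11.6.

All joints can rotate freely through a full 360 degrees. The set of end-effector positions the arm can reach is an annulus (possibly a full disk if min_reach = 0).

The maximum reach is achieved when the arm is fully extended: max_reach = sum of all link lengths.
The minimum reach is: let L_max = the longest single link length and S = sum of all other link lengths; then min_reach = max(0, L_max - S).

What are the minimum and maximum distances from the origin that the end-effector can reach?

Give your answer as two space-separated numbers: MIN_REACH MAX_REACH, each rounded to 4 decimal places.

Answer: 0.0000 39.9000

Derivation:
Link lengths: [6.3, 8.1, 6.3, 7.6, 11.6]
max_reach = 6.3 + 8.1 + 6.3 + 7.6 + 11.6 = 39.9
L_max = max([6.3, 8.1, 6.3, 7.6, 11.6]) = 11.6
S (sum of others) = 39.9 - 11.6 = 28.3
min_reach = max(0, 11.6 - 28.3) = max(0, -16.7) = 0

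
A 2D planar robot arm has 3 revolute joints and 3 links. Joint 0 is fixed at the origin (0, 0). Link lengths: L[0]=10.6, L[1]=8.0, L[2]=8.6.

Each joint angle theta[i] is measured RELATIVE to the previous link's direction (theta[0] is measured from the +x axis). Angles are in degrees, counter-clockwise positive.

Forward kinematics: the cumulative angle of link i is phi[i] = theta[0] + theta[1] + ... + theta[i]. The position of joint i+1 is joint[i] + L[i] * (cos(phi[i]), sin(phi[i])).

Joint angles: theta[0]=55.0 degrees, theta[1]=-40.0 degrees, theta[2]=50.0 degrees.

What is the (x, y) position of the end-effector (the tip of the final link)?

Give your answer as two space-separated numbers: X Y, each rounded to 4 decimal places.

joint[0] = (0.0000, 0.0000)  (base)
link 0: phi[0] = 55 = 55 deg
  cos(55 deg) = 0.5736, sin(55 deg) = 0.8192
  joint[1] = (0.0000, 0.0000) + 10.6 * (0.5736, 0.8192) = (0.0000 + 6.0799, 0.0000 + 8.6830) = (6.0799, 8.6830)
link 1: phi[1] = 55 + -40 = 15 deg
  cos(15 deg) = 0.9659, sin(15 deg) = 0.2588
  joint[2] = (6.0799, 8.6830) + 8 * (0.9659, 0.2588) = (6.0799 + 7.7274, 8.6830 + 2.0706) = (13.8073, 10.7536)
link 2: phi[2] = 55 + -40 + 50 = 65 deg
  cos(65 deg) = 0.4226, sin(65 deg) = 0.9063
  joint[3] = (13.8073, 10.7536) + 8.6 * (0.4226, 0.9063) = (13.8073 + 3.6345, 10.7536 + 7.7942) = (17.4418, 18.5478)
End effector: (17.4418, 18.5478)

Answer: 17.4418 18.5478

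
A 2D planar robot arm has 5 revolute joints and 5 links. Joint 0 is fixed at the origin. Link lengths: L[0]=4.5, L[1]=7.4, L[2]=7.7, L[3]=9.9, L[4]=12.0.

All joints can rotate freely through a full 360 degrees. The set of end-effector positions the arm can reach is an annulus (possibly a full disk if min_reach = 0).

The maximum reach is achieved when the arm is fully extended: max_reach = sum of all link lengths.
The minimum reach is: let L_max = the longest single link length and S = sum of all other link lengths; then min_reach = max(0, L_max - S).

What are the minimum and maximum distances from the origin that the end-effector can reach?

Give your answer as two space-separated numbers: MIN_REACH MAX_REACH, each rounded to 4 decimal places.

Answer: 0.0000 41.5000

Derivation:
Link lengths: [4.5, 7.4, 7.7, 9.9, 12.0]
max_reach = 4.5 + 7.4 + 7.7 + 9.9 + 12 = 41.5
L_max = max([4.5, 7.4, 7.7, 9.9, 12.0]) = 12
S (sum of others) = 41.5 - 12 = 29.5
min_reach = max(0, 12 - 29.5) = max(0, -17.5) = 0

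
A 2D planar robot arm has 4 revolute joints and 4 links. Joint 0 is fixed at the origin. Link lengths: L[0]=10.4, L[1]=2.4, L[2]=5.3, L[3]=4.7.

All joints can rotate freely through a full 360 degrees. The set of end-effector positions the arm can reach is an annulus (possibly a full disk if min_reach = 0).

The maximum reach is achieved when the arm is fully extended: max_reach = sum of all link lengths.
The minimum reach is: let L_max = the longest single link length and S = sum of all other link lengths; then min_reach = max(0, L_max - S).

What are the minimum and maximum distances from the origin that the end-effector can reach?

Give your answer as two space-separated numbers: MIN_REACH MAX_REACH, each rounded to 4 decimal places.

Answer: 0.0000 22.8000

Derivation:
Link lengths: [10.4, 2.4, 5.3, 4.7]
max_reach = 10.4 + 2.4 + 5.3 + 4.7 = 22.8
L_max = max([10.4, 2.4, 5.3, 4.7]) = 10.4
S (sum of others) = 22.8 - 10.4 = 12.4
min_reach = max(0, 10.4 - 12.4) = max(0, -2) = 0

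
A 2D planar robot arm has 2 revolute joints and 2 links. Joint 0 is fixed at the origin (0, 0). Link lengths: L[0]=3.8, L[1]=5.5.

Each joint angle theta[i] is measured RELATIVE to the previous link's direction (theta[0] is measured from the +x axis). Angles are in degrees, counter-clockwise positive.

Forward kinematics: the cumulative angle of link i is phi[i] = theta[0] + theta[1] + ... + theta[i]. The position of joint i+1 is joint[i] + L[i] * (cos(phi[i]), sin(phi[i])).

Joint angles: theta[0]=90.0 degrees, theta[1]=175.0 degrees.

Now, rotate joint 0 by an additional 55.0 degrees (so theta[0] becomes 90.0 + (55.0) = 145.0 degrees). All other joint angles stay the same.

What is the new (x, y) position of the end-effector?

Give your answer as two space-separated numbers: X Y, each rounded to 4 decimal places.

Answer: 1.1005 -1.3557

Derivation:
joint[0] = (0.0000, 0.0000)  (base)
link 0: phi[0] = 145 = 145 deg
  cos(145 deg) = -0.8192, sin(145 deg) = 0.5736
  joint[1] = (0.0000, 0.0000) + 3.8 * (-0.8192, 0.5736) = (0.0000 + -3.1128, 0.0000 + 2.1796) = (-3.1128, 2.1796)
link 1: phi[1] = 145 + 175 = 320 deg
  cos(320 deg) = 0.7660, sin(320 deg) = -0.6428
  joint[2] = (-3.1128, 2.1796) + 5.5 * (0.7660, -0.6428) = (-3.1128 + 4.2132, 2.1796 + -3.5353) = (1.1005, -1.3557)
End effector: (1.1005, -1.3557)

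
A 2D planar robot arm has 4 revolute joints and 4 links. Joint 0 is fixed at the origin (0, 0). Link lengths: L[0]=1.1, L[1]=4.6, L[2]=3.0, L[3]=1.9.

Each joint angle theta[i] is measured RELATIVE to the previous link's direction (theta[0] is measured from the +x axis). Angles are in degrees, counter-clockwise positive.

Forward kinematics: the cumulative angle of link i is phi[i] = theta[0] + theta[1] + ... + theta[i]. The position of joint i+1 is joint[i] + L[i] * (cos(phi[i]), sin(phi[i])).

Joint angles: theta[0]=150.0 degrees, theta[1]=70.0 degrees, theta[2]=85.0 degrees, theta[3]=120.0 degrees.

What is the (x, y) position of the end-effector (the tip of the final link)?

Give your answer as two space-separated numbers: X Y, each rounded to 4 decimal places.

joint[0] = (0.0000, 0.0000)  (base)
link 0: phi[0] = 150 = 150 deg
  cos(150 deg) = -0.8660, sin(150 deg) = 0.5000
  joint[1] = (0.0000, 0.0000) + 1.1 * (-0.8660, 0.5000) = (0.0000 + -0.9526, 0.0000 + 0.5500) = (-0.9526, 0.5500)
link 1: phi[1] = 150 + 70 = 220 deg
  cos(220 deg) = -0.7660, sin(220 deg) = -0.6428
  joint[2] = (-0.9526, 0.5500) + 4.6 * (-0.7660, -0.6428) = (-0.9526 + -3.5238, 0.5500 + -2.9568) = (-4.4764, -2.4068)
link 2: phi[2] = 150 + 70 + 85 = 305 deg
  cos(305 deg) = 0.5736, sin(305 deg) = -0.8192
  joint[3] = (-4.4764, -2.4068) + 3 * (0.5736, -0.8192) = (-4.4764 + 1.7207, -2.4068 + -2.4575) = (-2.7557, -4.8643)
link 3: phi[3] = 150 + 70 + 85 + 120 = 425 deg
  cos(425 deg) = 0.4226, sin(425 deg) = 0.9063
  joint[4] = (-2.7557, -4.8643) + 1.9 * (0.4226, 0.9063) = (-2.7557 + 0.8030, -4.8643 + 1.7220) = (-1.9527, -3.1423)
End effector: (-1.9527, -3.1423)

Answer: -1.9527 -3.1423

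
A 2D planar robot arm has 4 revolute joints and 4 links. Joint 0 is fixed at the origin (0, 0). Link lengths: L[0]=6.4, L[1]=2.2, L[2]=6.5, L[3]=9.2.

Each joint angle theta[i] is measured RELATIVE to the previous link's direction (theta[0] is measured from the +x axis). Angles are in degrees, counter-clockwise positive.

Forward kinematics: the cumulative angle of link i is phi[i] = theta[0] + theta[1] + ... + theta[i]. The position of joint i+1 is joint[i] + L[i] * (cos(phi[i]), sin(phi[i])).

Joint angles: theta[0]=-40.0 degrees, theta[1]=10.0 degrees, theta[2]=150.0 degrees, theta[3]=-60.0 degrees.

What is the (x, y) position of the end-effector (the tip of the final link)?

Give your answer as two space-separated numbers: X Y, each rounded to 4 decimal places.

joint[0] = (0.0000, 0.0000)  (base)
link 0: phi[0] = -40 = -40 deg
  cos(-40 deg) = 0.7660, sin(-40 deg) = -0.6428
  joint[1] = (0.0000, 0.0000) + 6.4 * (0.7660, -0.6428) = (0.0000 + 4.9027, 0.0000 + -4.1138) = (4.9027, -4.1138)
link 1: phi[1] = -40 + 10 = -30 deg
  cos(-30 deg) = 0.8660, sin(-30 deg) = -0.5000
  joint[2] = (4.9027, -4.1138) + 2.2 * (0.8660, -0.5000) = (4.9027 + 1.9053, -4.1138 + -1.1000) = (6.8079, -5.2138)
link 2: phi[2] = -40 + 10 + 150 = 120 deg
  cos(120 deg) = -0.5000, sin(120 deg) = 0.8660
  joint[3] = (6.8079, -5.2138) + 6.5 * (-0.5000, 0.8660) = (6.8079 + -3.2500, -5.2138 + 5.6292) = (3.5579, 0.4153)
link 3: phi[3] = -40 + 10 + 150 + -60 = 60 deg
  cos(60 deg) = 0.5000, sin(60 deg) = 0.8660
  joint[4] = (3.5579, 0.4153) + 9.2 * (0.5000, 0.8660) = (3.5579 + 4.6000, 0.4153 + 7.9674) = (8.1579, 8.3828)
End effector: (8.1579, 8.3828)

Answer: 8.1579 8.3828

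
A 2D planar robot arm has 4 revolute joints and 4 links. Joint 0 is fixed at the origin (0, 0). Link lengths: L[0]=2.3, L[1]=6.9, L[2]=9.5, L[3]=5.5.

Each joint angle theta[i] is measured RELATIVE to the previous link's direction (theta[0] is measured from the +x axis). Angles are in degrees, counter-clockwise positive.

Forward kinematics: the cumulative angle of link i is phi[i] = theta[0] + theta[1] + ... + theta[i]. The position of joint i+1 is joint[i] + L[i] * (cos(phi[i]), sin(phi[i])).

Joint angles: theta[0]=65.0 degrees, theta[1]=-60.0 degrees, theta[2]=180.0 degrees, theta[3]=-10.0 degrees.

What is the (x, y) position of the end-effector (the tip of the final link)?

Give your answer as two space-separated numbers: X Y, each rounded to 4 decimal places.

Answer: -7.0972 2.3373

Derivation:
joint[0] = (0.0000, 0.0000)  (base)
link 0: phi[0] = 65 = 65 deg
  cos(65 deg) = 0.4226, sin(65 deg) = 0.9063
  joint[1] = (0.0000, 0.0000) + 2.3 * (0.4226, 0.9063) = (0.0000 + 0.9720, 0.0000 + 2.0845) = (0.9720, 2.0845)
link 1: phi[1] = 65 + -60 = 5 deg
  cos(5 deg) = 0.9962, sin(5 deg) = 0.0872
  joint[2] = (0.9720, 2.0845) + 6.9 * (0.9962, 0.0872) = (0.9720 + 6.8737, 2.0845 + 0.6014) = (7.8458, 2.6859)
link 2: phi[2] = 65 + -60 + 180 = 185 deg
  cos(185 deg) = -0.9962, sin(185 deg) = -0.0872
  joint[3] = (7.8458, 2.6859) + 9.5 * (-0.9962, -0.0872) = (7.8458 + -9.4638, 2.6859 + -0.8280) = (-1.6181, 1.8579)
link 3: phi[3] = 65 + -60 + 180 + -10 = 175 deg
  cos(175 deg) = -0.9962, sin(175 deg) = 0.0872
  joint[4] = (-1.6181, 1.8579) + 5.5 * (-0.9962, 0.0872) = (-1.6181 + -5.4791, 1.8579 + 0.4794) = (-7.0972, 2.3373)
End effector: (-7.0972, 2.3373)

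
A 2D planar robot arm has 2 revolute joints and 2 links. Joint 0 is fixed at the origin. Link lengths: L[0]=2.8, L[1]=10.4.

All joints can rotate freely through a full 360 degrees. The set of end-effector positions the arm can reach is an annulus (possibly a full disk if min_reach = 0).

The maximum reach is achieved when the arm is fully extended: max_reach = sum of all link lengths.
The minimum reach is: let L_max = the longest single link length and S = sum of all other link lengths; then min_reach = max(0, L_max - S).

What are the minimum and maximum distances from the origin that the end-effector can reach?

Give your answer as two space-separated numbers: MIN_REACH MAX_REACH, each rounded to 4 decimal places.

Answer: 7.6000 13.2000

Derivation:
Link lengths: [2.8, 10.4]
max_reach = 2.8 + 10.4 = 13.2
L_max = max([2.8, 10.4]) = 10.4
S (sum of others) = 13.2 - 10.4 = 2.8
min_reach = max(0, 10.4 - 2.8) = max(0, 7.6) = 7.6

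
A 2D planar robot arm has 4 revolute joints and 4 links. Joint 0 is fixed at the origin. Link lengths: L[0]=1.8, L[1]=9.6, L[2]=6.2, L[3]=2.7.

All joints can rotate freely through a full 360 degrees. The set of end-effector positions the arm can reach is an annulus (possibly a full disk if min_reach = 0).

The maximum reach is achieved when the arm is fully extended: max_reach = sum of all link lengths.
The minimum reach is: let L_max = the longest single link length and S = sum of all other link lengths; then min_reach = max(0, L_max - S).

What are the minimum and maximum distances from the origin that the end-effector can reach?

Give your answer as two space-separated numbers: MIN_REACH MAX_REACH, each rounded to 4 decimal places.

Link lengths: [1.8, 9.6, 6.2, 2.7]
max_reach = 1.8 + 9.6 + 6.2 + 2.7 = 20.3
L_max = max([1.8, 9.6, 6.2, 2.7]) = 9.6
S (sum of others) = 20.3 - 9.6 = 10.7
min_reach = max(0, 9.6 - 10.7) = max(0, -1.1) = 0

Answer: 0.0000 20.3000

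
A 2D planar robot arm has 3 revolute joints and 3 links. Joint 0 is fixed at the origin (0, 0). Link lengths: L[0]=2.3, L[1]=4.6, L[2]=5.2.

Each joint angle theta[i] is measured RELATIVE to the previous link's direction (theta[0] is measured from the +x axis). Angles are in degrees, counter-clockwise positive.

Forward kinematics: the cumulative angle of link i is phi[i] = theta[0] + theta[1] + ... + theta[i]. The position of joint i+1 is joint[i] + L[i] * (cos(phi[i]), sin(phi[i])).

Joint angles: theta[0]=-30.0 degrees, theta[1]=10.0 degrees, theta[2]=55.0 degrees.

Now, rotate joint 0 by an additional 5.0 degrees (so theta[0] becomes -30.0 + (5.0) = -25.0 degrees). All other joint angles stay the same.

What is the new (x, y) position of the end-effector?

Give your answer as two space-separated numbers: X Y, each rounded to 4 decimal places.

Answer: 10.5112 1.1799

Derivation:
joint[0] = (0.0000, 0.0000)  (base)
link 0: phi[0] = -25 = -25 deg
  cos(-25 deg) = 0.9063, sin(-25 deg) = -0.4226
  joint[1] = (0.0000, 0.0000) + 2.3 * (0.9063, -0.4226) = (0.0000 + 2.0845, 0.0000 + -0.9720) = (2.0845, -0.9720)
link 1: phi[1] = -25 + 10 = -15 deg
  cos(-15 deg) = 0.9659, sin(-15 deg) = -0.2588
  joint[2] = (2.0845, -0.9720) + 4.6 * (0.9659, -0.2588) = (2.0845 + 4.4433, -0.9720 + -1.1906) = (6.5278, -2.1626)
link 2: phi[2] = -25 + 10 + 55 = 40 deg
  cos(40 deg) = 0.7660, sin(40 deg) = 0.6428
  joint[3] = (6.5278, -2.1626) + 5.2 * (0.7660, 0.6428) = (6.5278 + 3.9834, -2.1626 + 3.3425) = (10.5112, 1.1799)
End effector: (10.5112, 1.1799)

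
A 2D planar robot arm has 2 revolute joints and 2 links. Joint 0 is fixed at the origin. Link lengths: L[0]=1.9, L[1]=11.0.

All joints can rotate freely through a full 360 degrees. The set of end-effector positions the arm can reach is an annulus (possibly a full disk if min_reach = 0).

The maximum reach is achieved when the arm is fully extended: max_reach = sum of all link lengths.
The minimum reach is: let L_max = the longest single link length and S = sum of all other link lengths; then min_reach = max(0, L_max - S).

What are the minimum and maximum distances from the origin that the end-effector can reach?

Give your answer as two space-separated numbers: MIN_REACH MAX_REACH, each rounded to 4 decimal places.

Answer: 9.1000 12.9000

Derivation:
Link lengths: [1.9, 11.0]
max_reach = 1.9 + 11 = 12.9
L_max = max([1.9, 11.0]) = 11
S (sum of others) = 12.9 - 11 = 1.9
min_reach = max(0, 11 - 1.9) = max(0, 9.1) = 9.1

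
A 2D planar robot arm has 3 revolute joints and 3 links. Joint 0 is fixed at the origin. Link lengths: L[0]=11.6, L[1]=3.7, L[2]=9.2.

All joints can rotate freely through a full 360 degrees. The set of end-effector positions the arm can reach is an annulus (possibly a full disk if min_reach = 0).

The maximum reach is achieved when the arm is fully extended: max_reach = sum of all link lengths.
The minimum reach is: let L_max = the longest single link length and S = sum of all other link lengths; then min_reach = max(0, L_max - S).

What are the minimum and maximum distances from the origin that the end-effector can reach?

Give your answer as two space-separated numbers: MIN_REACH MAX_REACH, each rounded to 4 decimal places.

Link lengths: [11.6, 3.7, 9.2]
max_reach = 11.6 + 3.7 + 9.2 = 24.5
L_max = max([11.6, 3.7, 9.2]) = 11.6
S (sum of others) = 24.5 - 11.6 = 12.9
min_reach = max(0, 11.6 - 12.9) = max(0, -1.3) = 0

Answer: 0.0000 24.5000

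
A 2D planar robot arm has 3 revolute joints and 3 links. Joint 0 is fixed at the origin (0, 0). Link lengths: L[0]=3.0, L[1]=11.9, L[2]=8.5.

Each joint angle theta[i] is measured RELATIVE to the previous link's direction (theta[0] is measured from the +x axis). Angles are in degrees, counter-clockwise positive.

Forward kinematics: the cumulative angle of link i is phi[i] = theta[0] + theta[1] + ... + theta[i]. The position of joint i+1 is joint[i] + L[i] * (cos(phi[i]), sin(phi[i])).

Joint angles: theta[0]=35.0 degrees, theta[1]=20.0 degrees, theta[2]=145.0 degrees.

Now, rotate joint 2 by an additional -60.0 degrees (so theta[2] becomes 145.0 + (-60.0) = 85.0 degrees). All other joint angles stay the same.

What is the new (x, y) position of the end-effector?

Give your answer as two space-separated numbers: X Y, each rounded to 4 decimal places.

Answer: 2.7716 16.9323

Derivation:
joint[0] = (0.0000, 0.0000)  (base)
link 0: phi[0] = 35 = 35 deg
  cos(35 deg) = 0.8192, sin(35 deg) = 0.5736
  joint[1] = (0.0000, 0.0000) + 3 * (0.8192, 0.5736) = (0.0000 + 2.4575, 0.0000 + 1.7207) = (2.4575, 1.7207)
link 1: phi[1] = 35 + 20 = 55 deg
  cos(55 deg) = 0.5736, sin(55 deg) = 0.8192
  joint[2] = (2.4575, 1.7207) + 11.9 * (0.5736, 0.8192) = (2.4575 + 6.8256, 1.7207 + 9.7479) = (9.2830, 11.4686)
link 2: phi[2] = 35 + 20 + 85 = 140 deg
  cos(140 deg) = -0.7660, sin(140 deg) = 0.6428
  joint[3] = (9.2830, 11.4686) + 8.5 * (-0.7660, 0.6428) = (9.2830 + -6.5114, 11.4686 + 5.4637) = (2.7716, 16.9323)
End effector: (2.7716, 16.9323)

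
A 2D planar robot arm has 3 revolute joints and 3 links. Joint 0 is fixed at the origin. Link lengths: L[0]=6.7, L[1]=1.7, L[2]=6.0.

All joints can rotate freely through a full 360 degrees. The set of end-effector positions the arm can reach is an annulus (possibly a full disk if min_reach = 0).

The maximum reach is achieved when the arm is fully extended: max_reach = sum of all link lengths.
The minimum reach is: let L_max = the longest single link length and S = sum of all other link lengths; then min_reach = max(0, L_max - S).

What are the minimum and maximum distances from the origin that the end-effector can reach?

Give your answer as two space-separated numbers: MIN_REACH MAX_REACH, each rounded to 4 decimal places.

Link lengths: [6.7, 1.7, 6.0]
max_reach = 6.7 + 1.7 + 6 = 14.4
L_max = max([6.7, 1.7, 6.0]) = 6.7
S (sum of others) = 14.4 - 6.7 = 7.7
min_reach = max(0, 6.7 - 7.7) = max(0, -1) = 0

Answer: 0.0000 14.4000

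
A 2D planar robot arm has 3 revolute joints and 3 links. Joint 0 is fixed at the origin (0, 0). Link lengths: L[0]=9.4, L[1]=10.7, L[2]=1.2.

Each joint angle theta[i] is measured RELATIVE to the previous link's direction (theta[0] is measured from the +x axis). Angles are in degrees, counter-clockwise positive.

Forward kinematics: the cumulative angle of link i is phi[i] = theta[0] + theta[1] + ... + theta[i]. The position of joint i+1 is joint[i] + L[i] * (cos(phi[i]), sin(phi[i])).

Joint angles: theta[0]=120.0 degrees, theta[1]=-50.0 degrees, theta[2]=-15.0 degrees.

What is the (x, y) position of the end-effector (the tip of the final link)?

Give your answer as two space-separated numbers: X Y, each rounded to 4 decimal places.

Answer: -0.3521 19.1783

Derivation:
joint[0] = (0.0000, 0.0000)  (base)
link 0: phi[0] = 120 = 120 deg
  cos(120 deg) = -0.5000, sin(120 deg) = 0.8660
  joint[1] = (0.0000, 0.0000) + 9.4 * (-0.5000, 0.8660) = (0.0000 + -4.7000, 0.0000 + 8.1406) = (-4.7000, 8.1406)
link 1: phi[1] = 120 + -50 = 70 deg
  cos(70 deg) = 0.3420, sin(70 deg) = 0.9397
  joint[2] = (-4.7000, 8.1406) + 10.7 * (0.3420, 0.9397) = (-4.7000 + 3.6596, 8.1406 + 10.0547) = (-1.0404, 18.1953)
link 2: phi[2] = 120 + -50 + -15 = 55 deg
  cos(55 deg) = 0.5736, sin(55 deg) = 0.8192
  joint[3] = (-1.0404, 18.1953) + 1.2 * (0.5736, 0.8192) = (-1.0404 + 0.6883, 18.1953 + 0.9830) = (-0.3521, 19.1783)
End effector: (-0.3521, 19.1783)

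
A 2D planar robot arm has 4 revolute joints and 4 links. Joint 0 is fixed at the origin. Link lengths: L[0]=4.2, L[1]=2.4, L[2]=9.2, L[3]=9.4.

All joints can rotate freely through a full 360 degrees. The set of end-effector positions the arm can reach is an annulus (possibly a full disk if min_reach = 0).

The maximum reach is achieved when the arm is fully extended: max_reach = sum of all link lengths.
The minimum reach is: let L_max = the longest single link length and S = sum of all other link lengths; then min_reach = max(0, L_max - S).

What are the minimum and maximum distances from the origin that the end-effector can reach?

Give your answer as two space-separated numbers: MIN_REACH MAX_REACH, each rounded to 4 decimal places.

Answer: 0.0000 25.2000

Derivation:
Link lengths: [4.2, 2.4, 9.2, 9.4]
max_reach = 4.2 + 2.4 + 9.2 + 9.4 = 25.2
L_max = max([4.2, 2.4, 9.2, 9.4]) = 9.4
S (sum of others) = 25.2 - 9.4 = 15.8
min_reach = max(0, 9.4 - 15.8) = max(0, -6.4) = 0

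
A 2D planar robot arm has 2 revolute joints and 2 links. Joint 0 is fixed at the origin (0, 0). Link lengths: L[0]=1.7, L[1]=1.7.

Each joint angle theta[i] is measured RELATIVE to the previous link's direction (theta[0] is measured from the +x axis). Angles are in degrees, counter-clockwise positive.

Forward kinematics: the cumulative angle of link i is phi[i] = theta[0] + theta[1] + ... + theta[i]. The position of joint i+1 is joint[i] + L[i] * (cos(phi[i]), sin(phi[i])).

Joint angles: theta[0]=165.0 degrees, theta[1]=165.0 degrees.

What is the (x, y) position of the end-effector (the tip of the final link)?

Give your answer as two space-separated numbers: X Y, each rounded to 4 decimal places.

joint[0] = (0.0000, 0.0000)  (base)
link 0: phi[0] = 165 = 165 deg
  cos(165 deg) = -0.9659, sin(165 deg) = 0.2588
  joint[1] = (0.0000, 0.0000) + 1.7 * (-0.9659, 0.2588) = (0.0000 + -1.6421, 0.0000 + 0.4400) = (-1.6421, 0.4400)
link 1: phi[1] = 165 + 165 = 330 deg
  cos(330 deg) = 0.8660, sin(330 deg) = -0.5000
  joint[2] = (-1.6421, 0.4400) + 1.7 * (0.8660, -0.5000) = (-1.6421 + 1.4722, 0.4400 + -0.8500) = (-0.1698, -0.4100)
End effector: (-0.1698, -0.4100)

Answer: -0.1698 -0.4100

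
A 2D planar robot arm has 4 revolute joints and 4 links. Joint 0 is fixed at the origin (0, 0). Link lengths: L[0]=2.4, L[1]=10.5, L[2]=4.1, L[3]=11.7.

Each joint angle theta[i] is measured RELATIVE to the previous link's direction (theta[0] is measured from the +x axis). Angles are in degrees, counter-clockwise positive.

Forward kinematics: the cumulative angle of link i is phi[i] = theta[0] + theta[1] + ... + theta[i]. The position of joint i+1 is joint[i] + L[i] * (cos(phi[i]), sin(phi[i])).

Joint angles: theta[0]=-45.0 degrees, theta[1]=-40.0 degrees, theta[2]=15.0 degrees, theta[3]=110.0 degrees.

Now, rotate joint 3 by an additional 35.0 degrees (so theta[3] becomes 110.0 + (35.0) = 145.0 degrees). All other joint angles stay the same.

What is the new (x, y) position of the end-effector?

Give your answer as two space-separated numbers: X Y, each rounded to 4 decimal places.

joint[0] = (0.0000, 0.0000)  (base)
link 0: phi[0] = -45 = -45 deg
  cos(-45 deg) = 0.7071, sin(-45 deg) = -0.7071
  joint[1] = (0.0000, 0.0000) + 2.4 * (0.7071, -0.7071) = (0.0000 + 1.6971, 0.0000 + -1.6971) = (1.6971, -1.6971)
link 1: phi[1] = -45 + -40 = -85 deg
  cos(-85 deg) = 0.0872, sin(-85 deg) = -0.9962
  joint[2] = (1.6971, -1.6971) + 10.5 * (0.0872, -0.9962) = (1.6971 + 0.9151, -1.6971 + -10.4600) = (2.6122, -12.1571)
link 2: phi[2] = -45 + -40 + 15 = -70 deg
  cos(-70 deg) = 0.3420, sin(-70 deg) = -0.9397
  joint[3] = (2.6122, -12.1571) + 4.1 * (0.3420, -0.9397) = (2.6122 + 1.4023, -12.1571 + -3.8527) = (4.0145, -16.0098)
link 3: phi[3] = -45 + -40 + 15 + 145 = 75 deg
  cos(75 deg) = 0.2588, sin(75 deg) = 0.9659
  joint[4] = (4.0145, -16.0098) + 11.7 * (0.2588, 0.9659) = (4.0145 + 3.0282, -16.0098 + 11.3013) = (7.0427, -4.7085)
End effector: (7.0427, -4.7085)

Answer: 7.0427 -4.7085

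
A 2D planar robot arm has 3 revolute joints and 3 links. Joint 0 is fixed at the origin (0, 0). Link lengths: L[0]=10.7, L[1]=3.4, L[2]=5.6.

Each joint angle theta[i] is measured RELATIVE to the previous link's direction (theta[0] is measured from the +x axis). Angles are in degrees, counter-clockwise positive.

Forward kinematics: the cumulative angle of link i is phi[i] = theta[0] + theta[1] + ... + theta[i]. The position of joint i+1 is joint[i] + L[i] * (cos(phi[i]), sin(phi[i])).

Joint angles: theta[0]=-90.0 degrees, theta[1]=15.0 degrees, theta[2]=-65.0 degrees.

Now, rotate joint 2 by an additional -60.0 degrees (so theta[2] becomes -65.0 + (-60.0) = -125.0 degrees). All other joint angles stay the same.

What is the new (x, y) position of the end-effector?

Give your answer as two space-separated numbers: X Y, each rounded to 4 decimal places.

Answer: -4.3823 -12.0688

Derivation:
joint[0] = (0.0000, 0.0000)  (base)
link 0: phi[0] = -90 = -90 deg
  cos(-90 deg) = 0.0000, sin(-90 deg) = -1.0000
  joint[1] = (0.0000, 0.0000) + 10.7 * (0.0000, -1.0000) = (0.0000 + 0.0000, 0.0000 + -10.7000) = (0.0000, -10.7000)
link 1: phi[1] = -90 + 15 = -75 deg
  cos(-75 deg) = 0.2588, sin(-75 deg) = -0.9659
  joint[2] = (0.0000, -10.7000) + 3.4 * (0.2588, -0.9659) = (0.0000 + 0.8800, -10.7000 + -3.2841) = (0.8800, -13.9841)
link 2: phi[2] = -90 + 15 + -125 = -200 deg
  cos(-200 deg) = -0.9397, sin(-200 deg) = 0.3420
  joint[3] = (0.8800, -13.9841) + 5.6 * (-0.9397, 0.3420) = (0.8800 + -5.2623, -13.9841 + 1.9153) = (-4.3823, -12.0688)
End effector: (-4.3823, -12.0688)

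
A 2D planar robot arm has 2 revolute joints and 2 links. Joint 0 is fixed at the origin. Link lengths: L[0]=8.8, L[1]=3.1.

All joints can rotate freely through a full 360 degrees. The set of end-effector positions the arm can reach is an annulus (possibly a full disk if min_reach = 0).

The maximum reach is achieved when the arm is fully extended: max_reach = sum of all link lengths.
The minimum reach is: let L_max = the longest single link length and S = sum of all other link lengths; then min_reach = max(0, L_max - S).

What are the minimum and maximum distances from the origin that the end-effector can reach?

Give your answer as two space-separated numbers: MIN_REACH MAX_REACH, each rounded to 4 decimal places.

Link lengths: [8.8, 3.1]
max_reach = 8.8 + 3.1 = 11.9
L_max = max([8.8, 3.1]) = 8.8
S (sum of others) = 11.9 - 8.8 = 3.1
min_reach = max(0, 8.8 - 3.1) = max(0, 5.7) = 5.7

Answer: 5.7000 11.9000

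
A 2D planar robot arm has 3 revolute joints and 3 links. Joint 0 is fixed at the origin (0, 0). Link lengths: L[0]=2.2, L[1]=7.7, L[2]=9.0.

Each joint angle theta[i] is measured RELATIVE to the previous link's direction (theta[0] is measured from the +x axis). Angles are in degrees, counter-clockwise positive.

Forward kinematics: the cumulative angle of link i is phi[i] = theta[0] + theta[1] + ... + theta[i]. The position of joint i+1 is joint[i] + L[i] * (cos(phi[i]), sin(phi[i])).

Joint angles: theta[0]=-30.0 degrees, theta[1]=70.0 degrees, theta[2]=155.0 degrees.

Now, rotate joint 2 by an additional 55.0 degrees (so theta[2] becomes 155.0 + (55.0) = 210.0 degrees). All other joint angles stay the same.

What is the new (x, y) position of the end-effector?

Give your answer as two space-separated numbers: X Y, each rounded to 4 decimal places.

joint[0] = (0.0000, 0.0000)  (base)
link 0: phi[0] = -30 = -30 deg
  cos(-30 deg) = 0.8660, sin(-30 deg) = -0.5000
  joint[1] = (0.0000, 0.0000) + 2.2 * (0.8660, -0.5000) = (0.0000 + 1.9053, 0.0000 + -1.1000) = (1.9053, -1.1000)
link 1: phi[1] = -30 + 70 = 40 deg
  cos(40 deg) = 0.7660, sin(40 deg) = 0.6428
  joint[2] = (1.9053, -1.1000) + 7.7 * (0.7660, 0.6428) = (1.9053 + 5.8985, -1.1000 + 4.9495) = (7.8038, 3.8495)
link 2: phi[2] = -30 + 70 + 210 = 250 deg
  cos(250 deg) = -0.3420, sin(250 deg) = -0.9397
  joint[3] = (7.8038, 3.8495) + 9 * (-0.3420, -0.9397) = (7.8038 + -3.0782, 3.8495 + -8.4572) = (4.7256, -4.6078)
End effector: (4.7256, -4.6078)

Answer: 4.7256 -4.6078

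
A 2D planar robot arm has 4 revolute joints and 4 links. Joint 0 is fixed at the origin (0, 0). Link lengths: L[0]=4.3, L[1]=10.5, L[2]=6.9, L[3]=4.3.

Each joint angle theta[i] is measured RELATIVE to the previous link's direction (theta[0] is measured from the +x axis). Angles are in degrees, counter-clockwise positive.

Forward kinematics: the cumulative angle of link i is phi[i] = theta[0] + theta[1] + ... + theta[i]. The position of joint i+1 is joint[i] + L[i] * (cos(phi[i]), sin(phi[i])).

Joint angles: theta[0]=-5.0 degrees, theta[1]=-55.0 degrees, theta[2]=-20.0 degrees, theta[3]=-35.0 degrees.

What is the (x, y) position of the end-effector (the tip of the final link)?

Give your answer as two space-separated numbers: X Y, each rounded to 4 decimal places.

Answer: 8.9146 -20.1603

Derivation:
joint[0] = (0.0000, 0.0000)  (base)
link 0: phi[0] = -5 = -5 deg
  cos(-5 deg) = 0.9962, sin(-5 deg) = -0.0872
  joint[1] = (0.0000, 0.0000) + 4.3 * (0.9962, -0.0872) = (0.0000 + 4.2836, 0.0000 + -0.3748) = (4.2836, -0.3748)
link 1: phi[1] = -5 + -55 = -60 deg
  cos(-60 deg) = 0.5000, sin(-60 deg) = -0.8660
  joint[2] = (4.2836, -0.3748) + 10.5 * (0.5000, -0.8660) = (4.2836 + 5.2500, -0.3748 + -9.0933) = (9.5336, -9.4680)
link 2: phi[2] = -5 + -55 + -20 = -80 deg
  cos(-80 deg) = 0.1736, sin(-80 deg) = -0.9848
  joint[3] = (9.5336, -9.4680) + 6.9 * (0.1736, -0.9848) = (9.5336 + 1.1982, -9.4680 + -6.7952) = (10.7318, -16.2632)
link 3: phi[3] = -5 + -55 + -20 + -35 = -115 deg
  cos(-115 deg) = -0.4226, sin(-115 deg) = -0.9063
  joint[4] = (10.7318, -16.2632) + 4.3 * (-0.4226, -0.9063) = (10.7318 + -1.8173, -16.2632 + -3.8971) = (8.9146, -20.1603)
End effector: (8.9146, -20.1603)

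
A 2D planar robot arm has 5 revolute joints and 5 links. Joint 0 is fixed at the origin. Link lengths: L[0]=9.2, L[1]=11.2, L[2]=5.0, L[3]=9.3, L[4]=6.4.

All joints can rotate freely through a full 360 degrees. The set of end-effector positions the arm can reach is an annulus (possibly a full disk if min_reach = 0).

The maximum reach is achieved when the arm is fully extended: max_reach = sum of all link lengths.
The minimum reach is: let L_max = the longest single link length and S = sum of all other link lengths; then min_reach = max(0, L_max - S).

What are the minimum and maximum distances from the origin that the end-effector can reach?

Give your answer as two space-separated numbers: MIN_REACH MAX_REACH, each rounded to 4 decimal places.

Answer: 0.0000 41.1000

Derivation:
Link lengths: [9.2, 11.2, 5.0, 9.3, 6.4]
max_reach = 9.2 + 11.2 + 5 + 9.3 + 6.4 = 41.1
L_max = max([9.2, 11.2, 5.0, 9.3, 6.4]) = 11.2
S (sum of others) = 41.1 - 11.2 = 29.9
min_reach = max(0, 11.2 - 29.9) = max(0, -18.7) = 0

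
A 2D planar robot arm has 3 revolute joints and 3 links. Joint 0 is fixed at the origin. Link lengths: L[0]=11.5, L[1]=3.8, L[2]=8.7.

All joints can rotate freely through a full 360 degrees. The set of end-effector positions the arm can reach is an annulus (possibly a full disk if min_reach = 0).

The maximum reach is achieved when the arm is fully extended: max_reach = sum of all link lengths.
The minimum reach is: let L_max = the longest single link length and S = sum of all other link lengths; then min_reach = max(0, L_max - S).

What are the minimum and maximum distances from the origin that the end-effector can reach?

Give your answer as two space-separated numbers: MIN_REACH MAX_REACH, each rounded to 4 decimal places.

Answer: 0.0000 24.0000

Derivation:
Link lengths: [11.5, 3.8, 8.7]
max_reach = 11.5 + 3.8 + 8.7 = 24
L_max = max([11.5, 3.8, 8.7]) = 11.5
S (sum of others) = 24 - 11.5 = 12.5
min_reach = max(0, 11.5 - 12.5) = max(0, -1) = 0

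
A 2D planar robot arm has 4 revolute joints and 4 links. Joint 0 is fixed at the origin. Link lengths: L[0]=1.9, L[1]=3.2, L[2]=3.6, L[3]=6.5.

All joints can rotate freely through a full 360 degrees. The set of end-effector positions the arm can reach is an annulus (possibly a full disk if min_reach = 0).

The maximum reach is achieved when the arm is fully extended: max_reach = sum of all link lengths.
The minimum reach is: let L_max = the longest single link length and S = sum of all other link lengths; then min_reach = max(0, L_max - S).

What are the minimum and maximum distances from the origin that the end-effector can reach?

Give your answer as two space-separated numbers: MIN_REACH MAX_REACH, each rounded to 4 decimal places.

Answer: 0.0000 15.2000

Derivation:
Link lengths: [1.9, 3.2, 3.6, 6.5]
max_reach = 1.9 + 3.2 + 3.6 + 6.5 = 15.2
L_max = max([1.9, 3.2, 3.6, 6.5]) = 6.5
S (sum of others) = 15.2 - 6.5 = 8.7
min_reach = max(0, 6.5 - 8.7) = max(0, -2.2) = 0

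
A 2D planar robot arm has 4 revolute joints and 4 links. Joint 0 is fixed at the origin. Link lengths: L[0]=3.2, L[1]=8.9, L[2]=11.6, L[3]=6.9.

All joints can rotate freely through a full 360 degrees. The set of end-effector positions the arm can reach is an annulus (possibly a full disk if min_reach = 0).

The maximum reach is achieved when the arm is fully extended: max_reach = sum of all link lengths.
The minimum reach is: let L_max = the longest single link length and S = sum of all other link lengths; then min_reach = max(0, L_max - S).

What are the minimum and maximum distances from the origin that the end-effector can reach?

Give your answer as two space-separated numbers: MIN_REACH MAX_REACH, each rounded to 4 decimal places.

Link lengths: [3.2, 8.9, 11.6, 6.9]
max_reach = 3.2 + 8.9 + 11.6 + 6.9 = 30.6
L_max = max([3.2, 8.9, 11.6, 6.9]) = 11.6
S (sum of others) = 30.6 - 11.6 = 19
min_reach = max(0, 11.6 - 19) = max(0, -7.4) = 0

Answer: 0.0000 30.6000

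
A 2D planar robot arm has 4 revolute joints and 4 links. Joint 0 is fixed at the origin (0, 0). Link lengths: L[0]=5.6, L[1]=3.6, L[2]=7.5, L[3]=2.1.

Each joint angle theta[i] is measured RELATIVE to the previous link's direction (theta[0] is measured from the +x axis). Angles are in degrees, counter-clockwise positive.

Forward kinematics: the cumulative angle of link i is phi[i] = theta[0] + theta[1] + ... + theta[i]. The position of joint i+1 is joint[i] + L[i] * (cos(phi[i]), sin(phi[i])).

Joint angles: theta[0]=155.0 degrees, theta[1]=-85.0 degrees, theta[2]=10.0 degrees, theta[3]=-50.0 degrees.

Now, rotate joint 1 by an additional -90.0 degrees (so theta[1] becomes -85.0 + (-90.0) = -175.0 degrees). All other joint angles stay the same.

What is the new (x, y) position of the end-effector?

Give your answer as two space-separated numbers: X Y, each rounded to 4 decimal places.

Answer: 6.7436 -1.9856

Derivation:
joint[0] = (0.0000, 0.0000)  (base)
link 0: phi[0] = 155 = 155 deg
  cos(155 deg) = -0.9063, sin(155 deg) = 0.4226
  joint[1] = (0.0000, 0.0000) + 5.6 * (-0.9063, 0.4226) = (0.0000 + -5.0753, 0.0000 + 2.3667) = (-5.0753, 2.3667)
link 1: phi[1] = 155 + -175 = -20 deg
  cos(-20 deg) = 0.9397, sin(-20 deg) = -0.3420
  joint[2] = (-5.0753, 2.3667) + 3.6 * (0.9397, -0.3420) = (-5.0753 + 3.3829, 2.3667 + -1.2313) = (-1.6924, 1.1354)
link 2: phi[2] = 155 + -175 + 10 = -10 deg
  cos(-10 deg) = 0.9848, sin(-10 deg) = -0.1736
  joint[3] = (-1.6924, 1.1354) + 7.5 * (0.9848, -0.1736) = (-1.6924 + 7.3861, 1.1354 + -1.3024) = (5.6936, -0.1670)
link 3: phi[3] = 155 + -175 + 10 + -50 = -60 deg
  cos(-60 deg) = 0.5000, sin(-60 deg) = -0.8660
  joint[4] = (5.6936, -0.1670) + 2.1 * (0.5000, -0.8660) = (5.6936 + 1.0500, -0.1670 + -1.8187) = (6.7436, -1.9856)
End effector: (6.7436, -1.9856)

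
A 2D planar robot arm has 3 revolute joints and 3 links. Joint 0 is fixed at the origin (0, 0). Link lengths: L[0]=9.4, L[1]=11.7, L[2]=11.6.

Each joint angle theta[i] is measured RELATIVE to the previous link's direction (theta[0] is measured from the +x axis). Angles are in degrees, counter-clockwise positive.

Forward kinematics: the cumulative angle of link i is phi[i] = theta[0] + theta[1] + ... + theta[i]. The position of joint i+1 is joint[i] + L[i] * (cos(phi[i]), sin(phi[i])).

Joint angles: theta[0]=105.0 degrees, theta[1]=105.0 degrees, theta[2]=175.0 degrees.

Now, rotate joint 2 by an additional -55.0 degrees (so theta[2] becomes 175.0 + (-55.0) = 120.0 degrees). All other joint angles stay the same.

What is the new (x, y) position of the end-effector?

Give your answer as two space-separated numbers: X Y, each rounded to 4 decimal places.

joint[0] = (0.0000, 0.0000)  (base)
link 0: phi[0] = 105 = 105 deg
  cos(105 deg) = -0.2588, sin(105 deg) = 0.9659
  joint[1] = (0.0000, 0.0000) + 9.4 * (-0.2588, 0.9659) = (0.0000 + -2.4329, 0.0000 + 9.0797) = (-2.4329, 9.0797)
link 1: phi[1] = 105 + 105 = 210 deg
  cos(210 deg) = -0.8660, sin(210 deg) = -0.5000
  joint[2] = (-2.4329, 9.0797) + 11.7 * (-0.8660, -0.5000) = (-2.4329 + -10.1325, 9.0797 + -5.8500) = (-12.5654, 3.2297)
link 2: phi[2] = 105 + 105 + 120 = 330 deg
  cos(330 deg) = 0.8660, sin(330 deg) = -0.5000
  joint[3] = (-12.5654, 3.2297) + 11.6 * (0.8660, -0.5000) = (-12.5654 + 10.0459, 3.2297 + -5.8000) = (-2.5195, -2.5703)
End effector: (-2.5195, -2.5703)

Answer: -2.5195 -2.5703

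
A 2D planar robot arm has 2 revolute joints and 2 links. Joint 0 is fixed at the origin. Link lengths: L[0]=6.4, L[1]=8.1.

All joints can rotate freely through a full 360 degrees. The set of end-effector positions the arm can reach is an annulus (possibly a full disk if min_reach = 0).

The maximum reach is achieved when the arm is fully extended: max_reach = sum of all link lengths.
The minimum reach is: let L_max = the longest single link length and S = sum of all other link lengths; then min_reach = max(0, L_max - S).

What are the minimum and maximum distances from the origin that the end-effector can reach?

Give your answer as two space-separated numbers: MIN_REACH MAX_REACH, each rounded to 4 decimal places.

Answer: 1.7000 14.5000

Derivation:
Link lengths: [6.4, 8.1]
max_reach = 6.4 + 8.1 = 14.5
L_max = max([6.4, 8.1]) = 8.1
S (sum of others) = 14.5 - 8.1 = 6.4
min_reach = max(0, 8.1 - 6.4) = max(0, 1.7) = 1.7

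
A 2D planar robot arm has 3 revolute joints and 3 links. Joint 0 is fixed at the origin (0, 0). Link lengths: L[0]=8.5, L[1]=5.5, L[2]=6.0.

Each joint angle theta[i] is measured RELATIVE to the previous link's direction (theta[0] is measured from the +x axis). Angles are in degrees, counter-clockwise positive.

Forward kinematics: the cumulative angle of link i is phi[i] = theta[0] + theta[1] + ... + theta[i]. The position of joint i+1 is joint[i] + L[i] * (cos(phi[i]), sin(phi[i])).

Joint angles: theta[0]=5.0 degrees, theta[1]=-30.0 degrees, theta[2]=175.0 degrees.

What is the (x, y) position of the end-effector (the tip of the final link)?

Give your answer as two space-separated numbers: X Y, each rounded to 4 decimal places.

Answer: 8.2562 1.4164

Derivation:
joint[0] = (0.0000, 0.0000)  (base)
link 0: phi[0] = 5 = 5 deg
  cos(5 deg) = 0.9962, sin(5 deg) = 0.0872
  joint[1] = (0.0000, 0.0000) + 8.5 * (0.9962, 0.0872) = (0.0000 + 8.4677, 0.0000 + 0.7408) = (8.4677, 0.7408)
link 1: phi[1] = 5 + -30 = -25 deg
  cos(-25 deg) = 0.9063, sin(-25 deg) = -0.4226
  joint[2] = (8.4677, 0.7408) + 5.5 * (0.9063, -0.4226) = (8.4677 + 4.9847, 0.7408 + -2.3244) = (13.4523, -1.5836)
link 2: phi[2] = 5 + -30 + 175 = 150 deg
  cos(150 deg) = -0.8660, sin(150 deg) = 0.5000
  joint[3] = (13.4523, -1.5836) + 6 * (-0.8660, 0.5000) = (13.4523 + -5.1962, -1.5836 + 3.0000) = (8.2562, 1.4164)
End effector: (8.2562, 1.4164)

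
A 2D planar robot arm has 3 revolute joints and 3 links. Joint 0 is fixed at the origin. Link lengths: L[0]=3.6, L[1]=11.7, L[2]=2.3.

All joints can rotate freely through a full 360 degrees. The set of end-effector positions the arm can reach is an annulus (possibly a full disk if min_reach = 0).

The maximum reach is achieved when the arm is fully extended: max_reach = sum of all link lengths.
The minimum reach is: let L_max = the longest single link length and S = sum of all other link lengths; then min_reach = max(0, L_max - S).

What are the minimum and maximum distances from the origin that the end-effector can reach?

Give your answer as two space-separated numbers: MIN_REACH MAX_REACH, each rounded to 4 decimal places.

Answer: 5.8000 17.6000

Derivation:
Link lengths: [3.6, 11.7, 2.3]
max_reach = 3.6 + 11.7 + 2.3 = 17.6
L_max = max([3.6, 11.7, 2.3]) = 11.7
S (sum of others) = 17.6 - 11.7 = 5.9
min_reach = max(0, 11.7 - 5.9) = max(0, 5.8) = 5.8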